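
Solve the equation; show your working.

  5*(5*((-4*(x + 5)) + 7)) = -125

Step 1. [5*(5*((-4*(x + 5)) + 7)) = -125] 5·(inner) — divide through by 5 ⇒ div: 5*((-4*(x + 5)) + 7) = -25.
Step 2. [5*((-4*(x + 5)) + 7) = -25] divide by the outer 5 ⇒ div: (-4*(x + 5)) + 7 = -5.
Step 3. [(-4*(x + 5)) + 7 = -5] peel the +7: subtract 7 from each side, so sub: -4*(x + 5) = -12.
Step 4. [-4*(x + 5) = -12] LHS = -4·(…); ÷-4 both sides ⇒ div: x + 5 = 3.
Step 5. [x + 5 = 3] subtract 5: x sits inside (… + 5), so sub: x = -2.

Answer: x ∈ {-2}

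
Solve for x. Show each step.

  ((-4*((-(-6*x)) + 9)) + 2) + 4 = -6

Step 1. [((-4*((-(-6*x)) + 9)) + 2) + 4 = -6] the outer +4 inverts by subtracting 4 ⇒ sub: (-4*((-(-6*x)) + 9)) + 2 = -10.
Step 2. [(-4*((-(-6*x)) + 9)) + 2 = -10] the outer +2 inverts by subtracting 2. So sub: -4*((-(-6*x)) + 9) = -12.
Step 3. [-4*((-(-6*x)) + 9) = -12] LHS = -4·(…); ÷-4 both sides ⇒ div: (-(-6*x)) + 9 = 3.
Step 4. [(-(-6*x)) + 9 = 3] peel the +9: subtract 9 from each side ⇒ sub: -(-6*x) = -6.
Step 5. [-(-6*x) = -6] LHS negated; negate both sides. So neg: -6*x = 6.
Step 6. [-6*x = 6] leading coefficient -6: divide by -6. So div: x = -1.

Answer: x ∈ {-1}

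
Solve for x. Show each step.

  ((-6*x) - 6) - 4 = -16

Step 1. [((-6*x) - 6) - 4 = -16] 4 comes off first (add 4), so sub: (-6*x) - 6 = -12.
Step 2. [(-6*x) - 6 = -12] the outer -6 inverts by adding 6, so sub: -6*x = -6.
Step 3. [-6*x = -6] leading coefficient -6: divide by -6, so div: x = 1.

Answer: x ∈ {1}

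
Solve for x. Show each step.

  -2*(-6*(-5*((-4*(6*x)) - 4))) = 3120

Step 1. [-2*(-6*(-5*((-4*(6*x)) - 4))) = 3120] leading coefficient -2: divide by -2, so div: -6*(-5*((-4*(6*x)) - 4)) = -1560.
Step 2. [-6*(-5*((-4*(6*x)) - 4)) = -1560] -6·(inner) — divide through by -6, so div: -5*((-4*(6*x)) - 4) = 260.
Step 3. [-5*((-4*(6*x)) - 4) = 260] -5·(inner) — divide through by -5 ⇒ div: (-4*(6*x)) - 4 = -52.
Step 4. [(-4*(6*x)) - 4 = -52] -4 divides every term; factor it out ⇒ factor: (6*x) + 1 = 13.
Step 5. [(6*x) + 1 = 13] subtract 1: x sits inside (… + 1), so sub: 6*x = 12.
Step 6. [6*x = 12] leading coefficient 6: divide by 6. So div: x = 2.

Answer: x ∈ {2}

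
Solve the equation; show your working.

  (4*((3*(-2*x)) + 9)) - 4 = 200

Step 1. [(4*((3*(-2*x)) + 9)) - 4 = 200] add 4: x sits inside (… - 4) ⇒ sub: 4*((3*(-2*x)) + 9) = 204.
Step 2. [4*((3*(-2*x)) + 9) = 204] divide by the outer 4 ⇒ div: (3*(-2*x)) + 9 = 51.
Step 3. [(3*(-2*x)) + 9 = 51] common factor 3 (LHS and 51) — divide through ⇒ factor: (-2*x) + 3 = 17.
Step 4. [(-2*x) + 3 = 17] +3 is outermost — subtract 3 both sides ⇒ sub: -2*x = 14.
Step 5. [-2*x = 14] leading coefficient -2: divide by -2 ⇒ div: x = -7.

Answer: x ∈ {-7}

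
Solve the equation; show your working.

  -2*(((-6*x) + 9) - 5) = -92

Step 1. [-2*(((-6*x) + 9) - 5) = -92] LHS = -2·(…); ÷-2 both sides ⇒ div: ((-6*x) + 9) - 5 = 46.
Step 2. [((-6*x) + 9) - 5 = 46] 5 comes off first (add 5), so sub: (-6*x) + 9 = 51.
Step 3. [(-6*x) + 9 = 51] subtract 9: x sits inside (… + 9). So sub: -6*x = 42.
Step 4. [-6*x = 42] -6 out front; divide by -6. So div: x = -7.

Answer: x ∈ {-7}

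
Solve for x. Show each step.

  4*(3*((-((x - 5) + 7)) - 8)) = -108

Step 1. [4*(3*((-((x - 5) + 7)) - 8)) = -108] 4 out front; divide by 4 ⇒ div: 3*((-((x - 5) + 7)) - 8) = -27.
Step 2. [3*((-((x - 5) + 7)) - 8) = -27] leading coefficient 3: divide by 3, so div: (-((x - 5) + 7)) - 8 = -9.
Step 3. [(-((x - 5) + 7)) - 8 = -9] peel the -8: add 8 from each side. So sub: -((x - 5) + 7) = -1.
Step 4. [-((x - 5) + 7) = -1] leading − — multiply by −1, so neg: (x - 5) + 7 = 1.
Step 5. [(x - 5) + 7 = 1] +7 is outermost — subtract 7 both sides ⇒ sub: x - 5 = -6.
Step 6. [x - 5 = -6] the outer -5 inverts by adding 5. So sub: x = -1.

Answer: x ∈ {-1}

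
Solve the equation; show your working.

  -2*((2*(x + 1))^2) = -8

Step 1. [-2*((2*(x + 1))^2) = -8] divide by the outer -2, so div: (2*(x + 1))^2 = 4.
Step 2. [(2*(x + 1))^2 = 4] 4 ≥ 0, LHS is (·)² — take ±√, so sqrt: 2*(x + 1) = 2 or -2.
Step 3. [2*(x + 1) = 2 or -2] 2·(inner) — divide through by 2, so div: x + 1 = 1 or -1.
Step 4. [x + 1 = 1 or -1] subtract 1: x sits inside (… + 1) ⇒ sub: x = 0 or -2.

Answer: x ∈ {-2, 0}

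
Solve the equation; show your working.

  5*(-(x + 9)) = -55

Step 1. [5*(-(x + 9)) = -55] 5·(inner) — divide through by 5. So div: -(x + 9) = -11.
Step 2. [-(x + 9) = -11] leading − — multiply by −1, so neg: x + 9 = 11.
Step 3. [x + 9 = 11] peel the +9: subtract 9 from each side, so sub: x = 2.

Answer: x ∈ {2}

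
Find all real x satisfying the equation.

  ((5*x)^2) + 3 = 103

Step 1. [((5*x)^2) + 3 = 103] +3 is outermost — subtract 3 both sides, so sub: (5*x)^2 = 100.
Step 2. [(5*x)^2 = 100] 100 ≥ 0, LHS is (·)² — take ±√. So sqrt: 5*x = 10 or -10.
Step 3. [5*x = 10 or -10] LHS = 5·(…); ÷5 both sides ⇒ div: x = 2 or -2.

Answer: x ∈ {-2, 2}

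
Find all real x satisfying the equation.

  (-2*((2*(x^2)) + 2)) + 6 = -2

Step 1. [(-2*((2*(x^2)) + 2)) + 6 = -2] common factor -2 (LHS and -2) — divide through. So factor: ((2*(x^2)) + 2) - 3 = 1.
Step 2. [((2*(x^2)) + 2) - 3 = 1] -3 is outermost — add 3 both sides. So sub: (2*(x^2)) + 2 = 4.
Step 3. [(2*(x^2)) + 2 = 4] 2 divides every term; factor it out, so factor: (x^2) + 1 = 2.
Step 4. [(x^2) + 1 = 2] +1 is outermost — subtract 1 both sides, so sub: x^2 = 1.
Step 5. [x^2 = 1] √ both sides: 1 ≥ 0 gives two branches ⇒ sqrt: x = 1 or -1.

Answer: x ∈ {-1, 1}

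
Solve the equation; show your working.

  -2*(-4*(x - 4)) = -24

Step 1. [-2*(-4*(x - 4)) = -24] leading coefficient -2: divide by -2 ⇒ div: -4*(x - 4) = 12.
Step 2. [-4*(x - 4) = 12] divide by the outer -4 ⇒ div: x - 4 = -3.
Step 3. [x - 4 = -3] add 4: x sits inside (… - 4) ⇒ sub: x = 1.

Answer: x ∈ {1}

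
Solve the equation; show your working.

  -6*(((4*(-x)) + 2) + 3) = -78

Step 1. [-6*(((4*(-x)) + 2) + 3) = -78] leading coefficient -6: divide by -6, so div: ((4*(-x)) + 2) + 3 = 13.
Step 2. [((4*(-x)) + 2) + 3 = 13] 3 comes off first (subtract 3) ⇒ sub: (4*(-x)) + 2 = 10.
Step 3. [(4*(-x)) + 2 = 10] subtract 2: x sits inside (… + 2) ⇒ sub: 4*(-x) = 8.
Step 4. [4*(-x) = 8] divide by the outer 4, so div: -x = 2.
Step 5. [-x = 2] LHS negated; negate both sides ⇒ neg: x = -2.

Answer: x ∈ {-2}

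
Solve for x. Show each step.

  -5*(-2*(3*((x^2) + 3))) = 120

Step 1. [-5*(-2*(3*((x^2) + 3))) = 120] LHS = -5·(…); ÷-5 both sides ⇒ div: -2*(3*((x^2) + 3)) = -24.
Step 2. [-2*(3*((x^2) + 3)) = -24] -2 out front; divide by -2, so div: 3*((x^2) + 3) = 12.
Step 3. [3*((x^2) + 3) = 12] divide by the outer 3 ⇒ div: (x^2) + 3 = 4.
Step 4. [(x^2) + 3 = 4] the outer +3 inverts by subtracting 3. So sub: x^2 = 1.
Step 5. [x^2 = 1] √ both sides: 1 ≥ 0 gives two branches ⇒ sqrt: x = 1 or -1.

Answer: x ∈ {-1, 1}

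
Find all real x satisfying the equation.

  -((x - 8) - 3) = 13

Step 1. [-((x - 8) - 3) = 13] leading − — multiply by −1, so neg: (x - 8) - 3 = -13.
Step 2. [(x - 8) - 3 = -13] 3 comes off first (add 3). So sub: x - 8 = -10.
Step 3. [x - 8 = -10] -8 is outermost — add 8 both sides, so sub: x = -2.

Answer: x ∈ {-2}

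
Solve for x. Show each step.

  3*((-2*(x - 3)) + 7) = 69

Step 1. [3*((-2*(x - 3)) + 7) = 69] 3·(inner) — divide through by 3 ⇒ div: (-2*(x - 3)) + 7 = 23.
Step 2. [(-2*(x - 3)) + 7 = 23] +7 is outermost — subtract 7 both sides ⇒ sub: -2*(x - 3) = 16.
Step 3. [-2*(x - 3) = 16] LHS = -2·(…); ÷-2 both sides, so div: x - 3 = -8.
Step 4. [x - 3 = -8] -3 is outermost — add 3 both sides, so sub: x = -5.

Answer: x ∈ {-5}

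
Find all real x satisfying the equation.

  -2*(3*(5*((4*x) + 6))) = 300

Step 1. [-2*(3*(5*((4*x) + 6))) = 300] leading coefficient -2: divide by -2. So div: 3*(5*((4*x) + 6)) = -150.
Step 2. [3*(5*((4*x) + 6)) = -150] leading coefficient 3: divide by 3, so div: 5*((4*x) + 6) = -50.
Step 3. [5*((4*x) + 6) = -50] leading coefficient 5: divide by 5 ⇒ div: (4*x) + 6 = -10.
Step 4. [(4*x) + 6 = -10] +6 is outermost — subtract 6 both sides, so sub: 4*x = -16.
Step 5. [4*x = -16] divide by the outer 4, so div: x = -4.

Answer: x ∈ {-4}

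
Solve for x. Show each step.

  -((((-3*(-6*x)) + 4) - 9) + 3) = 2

Step 1. [-((((-3*(-6*x)) + 4) - 9) + 3) = 2] leading − — multiply by −1 ⇒ neg: (((-3*(-6*x)) + 4) - 9) + 3 = -2.
Step 2. [(((-3*(-6*x)) + 4) - 9) + 3 = -2] peel the +3: subtract 3 from each side. So sub: ((-3*(-6*x)) + 4) - 9 = -5.
Step 3. [((-3*(-6*x)) + 4) - 9 = -5] peel the -9: add 9 from each side. So sub: (-3*(-6*x)) + 4 = 4.
Step 4. [(-3*(-6*x)) + 4 = 4] +4 is outermost — subtract 4 both sides. So sub: -3*(-6*x) = 0.
Step 5. [-3*(-6*x) = 0] leading coefficient -3: divide by -3, so div: -6*x = 0.
Step 6. [-6*x = 0] divide by the outer -6. So div: x = 0.

Answer: x ∈ {0}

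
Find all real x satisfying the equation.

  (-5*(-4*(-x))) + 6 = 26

Step 1. [(-5*(-4*(-x))) + 6 = 26] the outer +6 inverts by subtracting 6. So sub: -5*(-4*(-x)) = 20.
Step 2. [-5*(-4*(-x)) = 20] LHS = -5·(…); ÷-5 both sides, so div: -4*(-x) = -4.
Step 3. [-4*(-x) = -4] divide by the outer -4 ⇒ div: -x = 1.
Step 4. [-x = 1] flip signs both sides, so neg: x = -1.

Answer: x ∈ {-1}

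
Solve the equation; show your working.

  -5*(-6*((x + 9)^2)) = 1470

Step 1. [-5*(-6*((x + 9)^2)) = 1470] LHS = -5·(…); ÷-5 both sides ⇒ div: -6*((x + 9)^2) = -294.
Step 2. [-6*((x + 9)^2) = -294] -6·(inner) — divide through by -6, so div: (x + 9)^2 = 49.
Step 3. [(x + 9)^2 = 49] 49 ≥ 0, LHS is (·)² — take ±√, so sqrt: x + 9 = 7 or -7.
Step 4. [x + 9 = 7 or -7] +9 is outermost — subtract 9 both sides. So sub: x = -2 or -16.

Answer: x ∈ {-16, -2}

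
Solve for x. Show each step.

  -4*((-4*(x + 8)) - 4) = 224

Step 1. [-4*((-4*(x + 8)) - 4) = 224] leading coefficient -4: divide by -4 ⇒ div: (-4*(x + 8)) - 4 = -56.
Step 2. [(-4*(x + 8)) - 4 = -56] -4 | LHS and -4 | -56: pull -4 out ⇒ factor: (x + 8) + 1 = 14.
Step 3. [(x + 8) + 1 = 14] +1 is outermost — subtract 1 both sides ⇒ sub: x + 8 = 13.
Step 4. [x + 8 = 13] +8 is outermost — subtract 8 both sides, so sub: x = 5.

Answer: x ∈ {5}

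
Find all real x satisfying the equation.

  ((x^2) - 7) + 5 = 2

Step 1. [((x^2) - 7) + 5 = 2] 5 comes off first (subtract 5) ⇒ sub: (x^2) - 7 = -3.
Step 2. [(x^2) - 7 = -3] add 7: x sits inside (… - 7). So sub: x^2 = 4.
Step 3. [x^2 = 4] √ both sides: 4 ≥ 0 gives two branches, so sqrt: x = 2 or -2.

Answer: x ∈ {-2, 2}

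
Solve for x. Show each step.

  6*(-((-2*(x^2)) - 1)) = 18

Step 1. [6*(-((-2*(x^2)) - 1)) = 18] LHS = 6·(…); ÷6 both sides. So div: -((-2*(x^2)) - 1) = 3.
Step 2. [-((-2*(x^2)) - 1) = 3] LHS negated; negate both sides ⇒ neg: (-2*(x^2)) - 1 = -3.
Step 3. [(-2*(x^2)) - 1 = -3] add 1: x sits inside (… - 1) ⇒ sub: -2*(x^2) = -2.
Step 4. [-2*(x^2) = -2] -2 out front; divide by -2 ⇒ div: x^2 = 1.
Step 5. [x^2 = 1] √ both sides: 1 ≥ 0 gives two branches. So sqrt: x = 1 or -1.

Answer: x ∈ {-1, 1}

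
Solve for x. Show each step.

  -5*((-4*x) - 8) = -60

Step 1. [-5*((-4*x) - 8) = -60] divide by the outer -5 ⇒ div: (-4*x) - 8 = 12.
Step 2. [(-4*x) - 8 = 12] common factor -4 (LHS and 12) — divide through. So factor: x + 2 = -3.
Step 3. [x + 2 = -3] 2 comes off first (subtract 2), so sub: x = -5.

Answer: x ∈ {-5}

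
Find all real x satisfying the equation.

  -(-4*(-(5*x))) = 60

Step 1. [-(-4*(-(5*x))) = 60] LHS negated; negate both sides. So neg: -4*(-(5*x)) = -60.
Step 2. [-4*(-(5*x)) = -60] -4 out front; divide by -4 ⇒ div: -(5*x) = 15.
Step 3. [-(5*x) = 15] leading − — multiply by −1. So neg: 5*x = -15.
Step 4. [5*x = -15] 5·(inner) — divide through by 5. So div: x = -3.

Answer: x ∈ {-3}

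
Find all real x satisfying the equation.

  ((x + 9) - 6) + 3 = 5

Step 1. [((x + 9) - 6) + 3 = 5] the outer +3 inverts by subtracting 3. So sub: (x + 9) - 6 = 2.
Step 2. [(x + 9) - 6 = 2] peel the -6: add 6 from each side, so sub: x + 9 = 8.
Step 3. [x + 9 = 8] the outer +9 inverts by subtracting 9 ⇒ sub: x = -1.

Answer: x ∈ {-1}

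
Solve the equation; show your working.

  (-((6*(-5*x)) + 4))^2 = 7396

Step 1. [(-((6*(-5*x)) + 4))^2 = 7396] 7396 ≥ 0, LHS is (·)² — take ±√, so sqrt: -((6*(-5*x)) + 4) = 86 or -86.
Step 2. [-((6*(-5*x)) + 4) = 86 or -86] LHS negated; negate both sides ⇒ neg: (6*(-5*x)) + 4 = -86 or 86.
Step 3. [(6*(-5*x)) + 4 = -86 or 86] the outer +4 inverts by subtracting 4, so sub: 6*(-5*x) = -90 or 82.
Step 4. [6*(-5*x) = -90 or 82] LHS = 6·(…); ÷6 both sides. So div: -5*x = -15 or 41/3.
Step 5. [-5*x = -15 or 41/3] divide by the outer -5. So div: x = 3 or -41/15.

Answer: x ∈ {-41/15, 3}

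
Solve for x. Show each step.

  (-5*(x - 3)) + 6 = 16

Step 1. [(-5*(x - 3)) + 6 = 16] peel the +6: subtract 6 from each side, so sub: -5*(x - 3) = 10.
Step 2. [-5*(x - 3) = 10] -5 out front; divide by -5, so div: x - 3 = -2.
Step 3. [x - 3 = -2] the outer -3 inverts by adding 3 ⇒ sub: x = 1.

Answer: x ∈ {1}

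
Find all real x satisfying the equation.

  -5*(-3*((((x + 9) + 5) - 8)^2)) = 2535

Step 1. [-5*(-3*((((x + 9) + 5) - 8)^2)) = 2535] LHS = -5·(…); ÷-5 both sides ⇒ div: -3*((((x + 9) + 5) - 8)^2) = -507.
Step 2. [-3*((((x + 9) + 5) - 8)^2) = -507] LHS = -3·(…); ÷-3 both sides ⇒ div: (((x + 9) + 5) - 8)^2 = 169.
Step 3. [(((x + 9) + 5) - 8)^2 = 169] √ both sides: 169 ≥ 0 gives two branches ⇒ sqrt: ((x + 9) + 5) - 8 = 13 or -13.
Step 4. [((x + 9) + 5) - 8 = 13 or -13] -8 is outermost — add 8 both sides. So sub: (x + 9) + 5 = 21 or -5.
Step 5. [(x + 9) + 5 = 21 or -5] subtract 5: x sits inside (… + 5), so sub: x + 9 = 16 or -10.
Step 6. [x + 9 = 16 or -10] +9 is outermost — subtract 9 both sides ⇒ sub: x = 7 or -19.

Answer: x ∈ {-19, 7}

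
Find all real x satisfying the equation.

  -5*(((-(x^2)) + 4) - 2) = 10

Step 1. [-5*(((-(x^2)) + 4) - 2) = 10] divide by the outer -5 ⇒ div: ((-(x^2)) + 4) - 2 = -2.
Step 2. [((-(x^2)) + 4) - 2 = -2] add 2: x sits inside (… - 2), so sub: (-(x^2)) + 4 = 0.
Step 3. [(-(x^2)) + 4 = 0] the outer +4 inverts by subtracting 4. So sub: -(x^2) = -4.
Step 4. [-(x^2) = -4] LHS negated; negate both sides, so neg: x^2 = 4.
Step 5. [x^2 = 4] √ both sides: 4 ≥ 0 gives two branches, so sqrt: x = 2 or -2.

Answer: x ∈ {-2, 2}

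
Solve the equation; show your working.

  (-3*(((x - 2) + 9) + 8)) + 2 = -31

Step 1. [(-3*(((x - 2) + 9) + 8)) + 2 = -31] 2 comes off first (subtract 2) ⇒ sub: -3*(((x - 2) + 9) + 8) = -33.
Step 2. [-3*(((x - 2) + 9) + 8) = -33] divide by the outer -3. So div: ((x - 2) + 9) + 8 = 11.
Step 3. [((x - 2) + 9) + 8 = 11] +8 is outermost — subtract 8 both sides, so sub: (x - 2) + 9 = 3.
Step 4. [(x - 2) + 9 = 3] peel the +9: subtract 9 from each side. So sub: x - 2 = -6.
Step 5. [x - 2 = -6] add 2: x sits inside (… - 2) ⇒ sub: x = -4.

Answer: x ∈ {-4}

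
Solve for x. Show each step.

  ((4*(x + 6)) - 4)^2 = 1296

Step 1. [((4*(x + 6)) - 4)^2 = 1296] √ both sides: 1296 ≥ 0 gives two branches, so sqrt: (4*(x + 6)) - 4 = 36 or -36.
Step 2. [(4*(x + 6)) - 4 = 36 or -36] add 4: x sits inside (… - 4), so sub: 4*(x + 6) = 40 or -32.
Step 3. [4*(x + 6) = 40 or -32] 4 out front; divide by 4 ⇒ div: x + 6 = 10 or -8.
Step 4. [x + 6 = 10 or -8] subtract 6: x sits inside (… + 6). So sub: x = 4 or -14.

Answer: x ∈ {-14, 4}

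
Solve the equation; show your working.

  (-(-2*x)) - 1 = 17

Step 1. [(-(-2*x)) - 1 = 17] peel the -1: add 1 from each side ⇒ sub: -(-2*x) = 18.
Step 2. [-(-2*x) = 18] leading − — multiply by −1 ⇒ neg: -2*x = -18.
Step 3. [-2*x = -18] divide by the outer -2, so div: x = 9.

Answer: x ∈ {9}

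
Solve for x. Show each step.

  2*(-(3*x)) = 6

Step 1. [2*(-(3*x)) = 6] LHS = 2·(…); ÷2 both sides ⇒ div: -(3*x) = 3.
Step 2. [-(3*x) = 3] flip signs both sides, so neg: 3*x = -3.
Step 3. [3*x = -3] 3·(inner) — divide through by 3. So div: x = -1.

Answer: x ∈ {-1}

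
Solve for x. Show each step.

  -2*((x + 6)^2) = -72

Step 1. [-2*((x + 6)^2) = -72] divide by the outer -2 ⇒ div: (x + 6)^2 = 36.
Step 2. [(x + 6)^2 = 36] 36 ≥ 0, LHS is (·)² — take ±√. So sqrt: x + 6 = 6 or -6.
Step 3. [x + 6 = 6 or -6] the outer +6 inverts by subtracting 6, so sub: x = 0 or -12.

Answer: x ∈ {-12, 0}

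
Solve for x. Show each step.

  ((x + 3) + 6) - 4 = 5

Step 1. [((x + 3) + 6) - 4 = 5] add 4: x sits inside (… - 4) ⇒ sub: (x + 3) + 6 = 9.
Step 2. [(x + 3) + 6 = 9] the outer +6 inverts by subtracting 6, so sub: x + 3 = 3.
Step 3. [x + 3 = 3] subtract 3: x sits inside (… + 3) ⇒ sub: x = 0.

Answer: x ∈ {0}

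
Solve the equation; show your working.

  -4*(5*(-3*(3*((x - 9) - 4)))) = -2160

Step 1. [-4*(5*(-3*(3*((x - 9) - 4)))) = -2160] LHS = -4·(…); ÷-4 both sides ⇒ div: 5*(-3*(3*((x - 9) - 4))) = 540.
Step 2. [5*(-3*(3*((x - 9) - 4))) = 540] 5 out front; divide by 5. So div: -3*(3*((x - 9) - 4)) = 108.
Step 3. [-3*(3*((x - 9) - 4)) = 108] LHS = -3·(…); ÷-3 both sides. So div: 3*((x - 9) - 4) = -36.
Step 4. [3*((x - 9) - 4) = -36] leading coefficient 3: divide by 3. So div: (x - 9) - 4 = -12.
Step 5. [(x - 9) - 4 = -12] add 4: x sits inside (… - 4) ⇒ sub: x - 9 = -8.
Step 6. [x - 9 = -8] the outer -9 inverts by adding 9, so sub: x = 1.

Answer: x ∈ {1}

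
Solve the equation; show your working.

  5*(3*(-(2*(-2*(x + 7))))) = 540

Step 1. [5*(3*(-(2*(-2*(x + 7))))) = 540] divide by the outer 5. So div: 3*(-(2*(-2*(x + 7)))) = 108.
Step 2. [3*(-(2*(-2*(x + 7)))) = 108] leading coefficient 3: divide by 3. So div: -(2*(-2*(x + 7))) = 36.
Step 3. [-(2*(-2*(x + 7))) = 36] leading − — multiply by −1. So neg: 2*(-2*(x + 7)) = -36.
Step 4. [2*(-2*(x + 7)) = -36] 2 out front; divide by 2. So div: -2*(x + 7) = -18.
Step 5. [-2*(x + 7) = -18] divide by the outer -2, so div: x + 7 = 9.
Step 6. [x + 7 = 9] +7 is outermost — subtract 7 both sides. So sub: x = 2.

Answer: x ∈ {2}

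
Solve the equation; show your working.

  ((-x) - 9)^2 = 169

Step 1. [((-x) - 9)^2 = 169] LHS squared, RHS 169 ≥ 0: apply √ (±) ⇒ sqrt: (-x) - 9 = 13 or -13.
Step 2. [(-x) - 9 = 13 or -13] the outer -9 inverts by adding 9. So sub: -x = 22 or -4.
Step 3. [-x = 22 or -4] flip signs both sides. So neg: x = -22 or 4.

Answer: x ∈ {-22, 4}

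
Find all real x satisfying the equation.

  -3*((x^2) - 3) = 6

Step 1. [-3*((x^2) - 3) = 6] LHS = -3·(…); ÷-3 both sides, so div: (x^2) - 3 = -2.
Step 2. [(x^2) - 3 = -2] -3 is outermost — add 3 both sides ⇒ sub: x^2 = 1.
Step 3. [x^2 = 1] √ both sides: 1 ≥ 0 gives two branches ⇒ sqrt: x = 1 or -1.

Answer: x ∈ {-1, 1}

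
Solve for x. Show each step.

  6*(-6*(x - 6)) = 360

Step 1. [6*(-6*(x - 6)) = 360] leading coefficient 6: divide by 6 ⇒ div: -6*(x - 6) = 60.
Step 2. [-6*(x - 6) = 60] -6·(inner) — divide through by -6. So div: x - 6 = -10.
Step 3. [x - 6 = -10] peel the -6: add 6 from each side. So sub: x = -4.

Answer: x ∈ {-4}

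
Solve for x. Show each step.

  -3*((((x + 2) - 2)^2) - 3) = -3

Step 1. [-3*((((x + 2) - 2)^2) - 3) = -3] leading coefficient -3: divide by -3. So div: (((x + 2) - 2)^2) - 3 = 1.
Step 2. [(((x + 2) - 2)^2) - 3 = 1] add 3: x sits inside (… - 3). So sub: ((x + 2) - 2)^2 = 4.
Step 3. [((x + 2) - 2)^2 = 4] √ both sides: 4 ≥ 0 gives two branches ⇒ sqrt: (x + 2) - 2 = 2 or -2.
Step 4. [(x + 2) - 2 = 2 or -2] add 2: x sits inside (… - 2) ⇒ sub: x + 2 = 4 or 0.
Step 5. [x + 2 = 4 or 0] peel the +2: subtract 2 from each side, so sub: x = 2 or -2.

Answer: x ∈ {-2, 2}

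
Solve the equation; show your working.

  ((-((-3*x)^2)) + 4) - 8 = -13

Step 1. [((-((-3*x)^2)) + 4) - 8 = -13] -8 is outermost — add 8 both sides, so sub: (-((-3*x)^2)) + 4 = -5.
Step 2. [(-((-3*x)^2)) + 4 = -5] 4 comes off first (subtract 4). So sub: -((-3*x)^2) = -9.
Step 3. [-((-3*x)^2) = -9] leading − — multiply by −1 ⇒ neg: (-3*x)^2 = 9.
Step 4. [(-3*x)^2 = 9] 9 ≥ 0, LHS is (·)² — take ±√ ⇒ sqrt: -3*x = 3 or -3.
Step 5. [-3*x = 3 or -3] -3·(inner) — divide through by -3, so div: x = -1 or 1.

Answer: x ∈ {-1, 1}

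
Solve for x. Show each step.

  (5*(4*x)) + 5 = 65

Step 1. [(5*(4*x)) + 5 = 65] 5 divides every term; factor it out ⇒ factor: (4*x) + 1 = 13.
Step 2. [(4*x) + 1 = 13] 1 comes off first (subtract 1), so sub: 4*x = 12.
Step 3. [4*x = 12] 4 out front; divide by 4 ⇒ div: x = 3.

Answer: x ∈ {3}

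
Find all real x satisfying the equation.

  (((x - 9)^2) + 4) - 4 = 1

Step 1. [(((x - 9)^2) + 4) - 4 = 1] add 4: x sits inside (… - 4). So sub: ((x - 9)^2) + 4 = 5.
Step 2. [((x - 9)^2) + 4 = 5] subtract 4: x sits inside (… + 4), so sub: (x - 9)^2 = 1.
Step 3. [(x - 9)^2 = 1] 1 ≥ 0, LHS is (·)² — take ±√, so sqrt: x - 9 = 1 or -1.
Step 4. [x - 9 = 1 or -1] -9 is outermost — add 9 both sides. So sub: x = 10 or 8.

Answer: x ∈ {8, 10}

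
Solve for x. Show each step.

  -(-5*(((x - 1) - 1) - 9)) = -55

Step 1. [-(-5*(((x - 1) - 1) - 9)) = -55] leading − — multiply by −1 ⇒ neg: -5*(((x - 1) - 1) - 9) = 55.
Step 2. [-5*(((x - 1) - 1) - 9) = 55] -5·(inner) — divide through by -5. So div: ((x - 1) - 1) - 9 = -11.
Step 3. [((x - 1) - 1) - 9 = -11] 9 comes off first (add 9) ⇒ sub: (x - 1) - 1 = -2.
Step 4. [(x - 1) - 1 = -2] peel the -1: add 1 from each side, so sub: x - 1 = -1.
Step 5. [x - 1 = -1] the outer -1 inverts by adding 1, so sub: x = 0.

Answer: x ∈ {0}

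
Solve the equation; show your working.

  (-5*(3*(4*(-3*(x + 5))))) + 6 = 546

Step 1. [(-5*(3*(4*(-3*(x + 5))))) + 6 = 546] the outer +6 inverts by subtracting 6. So sub: -5*(3*(4*(-3*(x + 5)))) = 540.
Step 2. [-5*(3*(4*(-3*(x + 5)))) = 540] leading coefficient -5: divide by -5. So div: 3*(4*(-3*(x + 5))) = -108.
Step 3. [3*(4*(-3*(x + 5))) = -108] 3·(inner) — divide through by 3. So div: 4*(-3*(x + 5)) = -36.
Step 4. [4*(-3*(x + 5)) = -36] LHS = 4·(…); ÷4 both sides, so div: -3*(x + 5) = -9.
Step 5. [-3*(x + 5) = -9] LHS = -3·(…); ÷-3 both sides, so div: x + 5 = 3.
Step 6. [x + 5 = 3] subtract 5: x sits inside (… + 5) ⇒ sub: x = -2.

Answer: x ∈ {-2}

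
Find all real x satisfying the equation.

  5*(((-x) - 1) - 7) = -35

Step 1. [5*(((-x) - 1) - 7) = -35] 5·(inner) — divide through by 5. So div: ((-x) - 1) - 7 = -7.
Step 2. [((-x) - 1) - 7 = -7] -7 is outermost — add 7 both sides ⇒ sub: (-x) - 1 = 0.
Step 3. [(-x) - 1 = 0] 1 comes off first (add 1) ⇒ sub: -x = 1.
Step 4. [-x = 1] flip signs both sides, so neg: x = -1.

Answer: x ∈ {-1}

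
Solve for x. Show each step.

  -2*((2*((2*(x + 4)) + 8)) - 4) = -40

Step 1. [-2*((2*((2*(x + 4)) + 8)) - 4) = -40] LHS = -2·(…); ÷-2 both sides. So div: (2*((2*(x + 4)) + 8)) - 4 = 20.
Step 2. [(2*((2*(x + 4)) + 8)) - 4 = 20] 2 | LHS and 2 | 20: pull 2 out, so factor: ((2*(x + 4)) + 8) - 2 = 10.
Step 3. [((2*(x + 4)) + 8) - 2 = 10] 2 comes off first (add 2). So sub: (2*(x + 4)) + 8 = 12.
Step 4. [(2*(x + 4)) + 8 = 12] common factor 2 (LHS and 12) — divide through, so factor: (x + 4) + 4 = 6.
Step 5. [(x + 4) + 4 = 6] peel the +4: subtract 4 from each side, so sub: x + 4 = 2.
Step 6. [x + 4 = 2] 4 comes off first (subtract 4). So sub: x = -2.

Answer: x ∈ {-2}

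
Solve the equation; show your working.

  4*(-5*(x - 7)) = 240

Step 1. [4*(-5*(x - 7)) = 240] 4·(inner) — divide through by 4. So div: -5*(x - 7) = 60.
Step 2. [-5*(x - 7) = 60] -5 out front; divide by -5. So div: x - 7 = -12.
Step 3. [x - 7 = -12] the outer -7 inverts by adding 7. So sub: x = -5.

Answer: x ∈ {-5}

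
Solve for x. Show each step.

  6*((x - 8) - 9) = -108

Step 1. [6*((x - 8) - 9) = -108] 6·(inner) — divide through by 6, so div: (x - 8) - 9 = -18.
Step 2. [(x - 8) - 9 = -18] peel the -9: add 9 from each side, so sub: x - 8 = -9.
Step 3. [x - 8 = -9] 8 comes off first (add 8), so sub: x = -1.

Answer: x ∈ {-1}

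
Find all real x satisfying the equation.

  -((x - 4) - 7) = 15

Step 1. [-((x - 4) - 7) = 15] LHS negated; negate both sides, so neg: (x - 4) - 7 = -15.
Step 2. [(x - 4) - 7 = -15] 7 comes off first (add 7) ⇒ sub: x - 4 = -8.
Step 3. [x - 4 = -8] add 4: x sits inside (… - 4). So sub: x = -4.

Answer: x ∈ {-4}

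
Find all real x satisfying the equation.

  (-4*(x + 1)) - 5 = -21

Step 1. [(-4*(x + 1)) - 5 = -21] peel the -5: add 5 from each side ⇒ sub: -4*(x + 1) = -16.
Step 2. [-4*(x + 1) = -16] leading coefficient -4: divide by -4, so div: x + 1 = 4.
Step 3. [x + 1 = 4] subtract 1: x sits inside (… + 1). So sub: x = 3.

Answer: x ∈ {3}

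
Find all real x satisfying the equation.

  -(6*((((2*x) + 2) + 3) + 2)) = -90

Step 1. [-(6*((((2*x) + 2) + 3) + 2)) = -90] LHS negated; negate both sides. So neg: 6*((((2*x) + 2) + 3) + 2) = 90.
Step 2. [6*((((2*x) + 2) + 3) + 2) = 90] 6 out front; divide by 6 ⇒ div: (((2*x) + 2) + 3) + 2 = 15.
Step 3. [(((2*x) + 2) + 3) + 2 = 15] peel the +2: subtract 2 from each side, so sub: ((2*x) + 2) + 3 = 13.
Step 4. [((2*x) + 2) + 3 = 13] peel the +3: subtract 3 from each side, so sub: (2*x) + 2 = 10.
Step 5. [(2*x) + 2 = 10] +2 is outermost — subtract 2 both sides ⇒ sub: 2*x = 8.
Step 6. [2*x = 8] LHS = 2·(…); ÷2 both sides. So div: x = 4.

Answer: x ∈ {4}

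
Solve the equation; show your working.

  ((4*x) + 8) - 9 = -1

Step 1. [((4*x) + 8) - 9 = -1] peel the -9: add 9 from each side, so sub: (4*x) + 8 = 8.
Step 2. [(4*x) + 8 = 8] subtract 8: x sits inside (… + 8). So sub: 4*x = 0.
Step 3. [4*x = 0] 4 out front; divide by 4, so div: x = 0.

Answer: x ∈ {0}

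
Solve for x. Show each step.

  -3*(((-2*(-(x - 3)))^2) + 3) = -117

Step 1. [-3*(((-2*(-(x - 3)))^2) + 3) = -117] -3·(inner) — divide through by -3, so div: ((-2*(-(x - 3)))^2) + 3 = 39.
Step 2. [((-2*(-(x - 3)))^2) + 3 = 39] +3 is outermost — subtract 3 both sides, so sub: (-2*(-(x - 3)))^2 = 36.
Step 3. [(-2*(-(x - 3)))^2 = 36] LHS squared, RHS 36 ≥ 0: apply √ (±) ⇒ sqrt: -2*(-(x - 3)) = 6 or -6.
Step 4. [-2*(-(x - 3)) = 6 or -6] LHS = -2·(…); ÷-2 both sides, so div: -(x - 3) = -3 or 3.
Step 5. [-(x - 3) = -3 or 3] leading − — multiply by −1 ⇒ neg: x - 3 = 3 or -3.
Step 6. [x - 3 = 3 or -3] add 3: x sits inside (… - 3). So sub: x = 6 or 0.

Answer: x ∈ {0, 6}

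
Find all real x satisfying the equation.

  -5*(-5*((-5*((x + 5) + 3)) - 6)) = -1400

Step 1. [-5*(-5*((-5*((x + 5) + 3)) - 6)) = -1400] -5 out front; divide by -5 ⇒ div: -5*((-5*((x + 5) + 3)) - 6) = 280.
Step 2. [-5*((-5*((x + 5) + 3)) - 6) = 280] LHS = -5·(…); ÷-5 both sides ⇒ div: (-5*((x + 5) + 3)) - 6 = -56.
Step 3. [(-5*((x + 5) + 3)) - 6 = -56] 6 comes off first (add 6). So sub: -5*((x + 5) + 3) = -50.
Step 4. [-5*((x + 5) + 3) = -50] -5 out front; divide by -5 ⇒ div: (x + 5) + 3 = 10.
Step 5. [(x + 5) + 3 = 10] subtract 3: x sits inside (… + 3), so sub: x + 5 = 7.
Step 6. [x + 5 = 7] subtract 5: x sits inside (… + 5) ⇒ sub: x = 2.

Answer: x ∈ {2}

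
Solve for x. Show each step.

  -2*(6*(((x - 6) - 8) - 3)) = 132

Step 1. [-2*(6*(((x - 6) - 8) - 3)) = 132] -2 out front; divide by -2. So div: 6*(((x - 6) - 8) - 3) = -66.
Step 2. [6*(((x - 6) - 8) - 3) = -66] 6 out front; divide by 6 ⇒ div: ((x - 6) - 8) - 3 = -11.
Step 3. [((x - 6) - 8) - 3 = -11] -3 is outermost — add 3 both sides ⇒ sub: (x - 6) - 8 = -8.
Step 4. [(x - 6) - 8 = -8] peel the -8: add 8 from each side, so sub: x - 6 = 0.
Step 5. [x - 6 = 0] peel the -6: add 6 from each side. So sub: x = 6.

Answer: x ∈ {6}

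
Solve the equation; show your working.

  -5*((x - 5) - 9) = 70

Step 1. [-5*((x - 5) - 9) = 70] divide by the outer -5 ⇒ div: (x - 5) - 9 = -14.
Step 2. [(x - 5) - 9 = -14] peel the -9: add 9 from each side ⇒ sub: x - 5 = -5.
Step 3. [x - 5 = -5] 5 comes off first (add 5), so sub: x = 0.

Answer: x ∈ {0}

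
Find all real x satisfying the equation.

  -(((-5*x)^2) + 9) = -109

Step 1. [-(((-5*x)^2) + 9) = -109] LHS negated; negate both sides. So neg: ((-5*x)^2) + 9 = 109.
Step 2. [((-5*x)^2) + 9 = 109] peel the +9: subtract 9 from each side ⇒ sub: (-5*x)^2 = 100.
Step 3. [(-5*x)^2 = 100] LHS squared, RHS 100 ≥ 0: apply √ (±). So sqrt: -5*x = 10 or -10.
Step 4. [-5*x = 10 or -10] divide by the outer -5, so div: x = -2 or 2.

Answer: x ∈ {-2, 2}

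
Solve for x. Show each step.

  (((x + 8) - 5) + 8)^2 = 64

Step 1. [(((x + 8) - 5) + 8)^2 = 64] LHS squared, RHS 64 ≥ 0: apply √ (±). So sqrt: ((x + 8) - 5) + 8 = 8 or -8.
Step 2. [((x + 8) - 5) + 8 = 8 or -8] the outer +8 inverts by subtracting 8, so sub: (x + 8) - 5 = 0 or -16.
Step 3. [(x + 8) - 5 = 0 or -16] peel the -5: add 5 from each side ⇒ sub: x + 8 = 5 or -11.
Step 4. [x + 8 = 5 or -11] subtract 8: x sits inside (… + 8), so sub: x = -3 or -19.

Answer: x ∈ {-19, -3}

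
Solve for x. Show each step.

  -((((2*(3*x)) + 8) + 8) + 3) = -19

Step 1. [-((((2*(3*x)) + 8) + 8) + 3) = -19] leading − — multiply by −1. So neg: (((2*(3*x)) + 8) + 8) + 3 = 19.
Step 2. [(((2*(3*x)) + 8) + 8) + 3 = 19] the outer +3 inverts by subtracting 3 ⇒ sub: ((2*(3*x)) + 8) + 8 = 16.
Step 3. [((2*(3*x)) + 8) + 8 = 16] subtract 8: x sits inside (… + 8). So sub: (2*(3*x)) + 8 = 8.
Step 4. [(2*(3*x)) + 8 = 8] peel the +8: subtract 8 from each side. So sub: 2*(3*x) = 0.
Step 5. [2*(3*x) = 0] LHS = 2·(…); ÷2 both sides. So div: 3*x = 0.
Step 6. [3*x = 0] 3 out front; divide by 3, so div: x = 0.

Answer: x ∈ {0}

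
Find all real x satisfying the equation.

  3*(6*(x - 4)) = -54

Step 1. [3*(6*(x - 4)) = -54] LHS = 3·(…); ÷3 both sides ⇒ div: 6*(x - 4) = -18.
Step 2. [6*(x - 4) = -18] leading coefficient 6: divide by 6. So div: x - 4 = -3.
Step 3. [x - 4 = -3] add 4: x sits inside (… - 4). So sub: x = 1.

Answer: x ∈ {1}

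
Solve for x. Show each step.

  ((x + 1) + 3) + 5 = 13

Step 1. [((x + 1) + 3) + 5 = 13] 5 comes off first (subtract 5). So sub: (x + 1) + 3 = 8.
Step 2. [(x + 1) + 3 = 8] subtract 3: x sits inside (… + 3), so sub: x + 1 = 5.
Step 3. [x + 1 = 5] +1 is outermost — subtract 1 both sides. So sub: x = 4.

Answer: x ∈ {4}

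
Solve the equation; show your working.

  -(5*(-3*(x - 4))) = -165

Step 1. [-(5*(-3*(x - 4))) = -165] leading − — multiply by −1, so neg: 5*(-3*(x - 4)) = 165.
Step 2. [5*(-3*(x - 4)) = 165] divide by the outer 5. So div: -3*(x - 4) = 33.
Step 3. [-3*(x - 4) = 33] -3 out front; divide by -3 ⇒ div: x - 4 = -11.
Step 4. [x - 4 = -11] add 4: x sits inside (… - 4) ⇒ sub: x = -7.

Answer: x ∈ {-7}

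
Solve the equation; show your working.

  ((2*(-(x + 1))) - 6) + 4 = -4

Step 1. [((2*(-(x + 1))) - 6) + 4 = -4] subtract 4: x sits inside (… + 4). So sub: (2*(-(x + 1))) - 6 = -8.
Step 2. [(2*(-(x + 1))) - 6 = -8] the outer -6 inverts by adding 6. So sub: 2*(-(x + 1)) = -2.
Step 3. [2*(-(x + 1)) = -2] 2·(inner) — divide through by 2. So div: -(x + 1) = -1.
Step 4. [-(x + 1) = -1] LHS negated; negate both sides ⇒ neg: x + 1 = 1.
Step 5. [x + 1 = 1] 1 comes off first (subtract 1) ⇒ sub: x = 0.

Answer: x ∈ {0}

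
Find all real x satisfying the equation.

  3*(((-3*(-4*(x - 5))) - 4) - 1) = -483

Step 1. [3*(((-3*(-4*(x - 5))) - 4) - 1) = -483] 3 out front; divide by 3 ⇒ div: ((-3*(-4*(x - 5))) - 4) - 1 = -161.
Step 2. [((-3*(-4*(x - 5))) - 4) - 1 = -161] -1 is outermost — add 1 both sides ⇒ sub: (-3*(-4*(x - 5))) - 4 = -160.
Step 3. [(-3*(-4*(x - 5))) - 4 = -160] peel the -4: add 4 from each side ⇒ sub: -3*(-4*(x - 5)) = -156.
Step 4. [-3*(-4*(x - 5)) = -156] -3·(inner) — divide through by -3 ⇒ div: -4*(x - 5) = 52.
Step 5. [-4*(x - 5) = 52] -4 out front; divide by -4. So div: x - 5 = -13.
Step 6. [x - 5 = -13] 5 comes off first (add 5) ⇒ sub: x = -8.

Answer: x ∈ {-8}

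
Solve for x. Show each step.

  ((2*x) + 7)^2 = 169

Step 1. [((2*x) + 7)^2 = 169] 169 ≥ 0, LHS is (·)² — take ±√, so sqrt: (2*x) + 7 = 13 or -13.
Step 2. [(2*x) + 7 = 13 or -13] subtract 7: x sits inside (… + 7). So sub: 2*x = 6 or -20.
Step 3. [2*x = 6 or -20] LHS = 2·(…); ÷2 both sides, so div: x = 3 or -10.

Answer: x ∈ {-10, 3}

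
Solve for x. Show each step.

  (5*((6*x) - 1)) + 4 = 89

Step 1. [(5*((6*x) - 1)) + 4 = 89] the outer +4 inverts by subtracting 4 ⇒ sub: 5*((6*x) - 1) = 85.
Step 2. [5*((6*x) - 1) = 85] LHS = 5·(…); ÷5 both sides, so div: (6*x) - 1 = 17.
Step 3. [(6*x) - 1 = 17] peel the -1: add 1 from each side ⇒ sub: 6*x = 18.
Step 4. [6*x = 18] 6 out front; divide by 6. So div: x = 3.

Answer: x ∈ {3}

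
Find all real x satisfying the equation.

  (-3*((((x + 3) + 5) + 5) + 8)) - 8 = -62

Step 1. [(-3*((((x + 3) + 5) + 5) + 8)) - 8 = -62] the outer -8 inverts by adding 8 ⇒ sub: -3*((((x + 3) + 5) + 5) + 8) = -54.
Step 2. [-3*((((x + 3) + 5) + 5) + 8) = -54] divide by the outer -3 ⇒ div: (((x + 3) + 5) + 5) + 8 = 18.
Step 3. [(((x + 3) + 5) + 5) + 8 = 18] +8 is outermost — subtract 8 both sides ⇒ sub: ((x + 3) + 5) + 5 = 10.
Step 4. [((x + 3) + 5) + 5 = 10] the outer +5 inverts by subtracting 5 ⇒ sub: (x + 3) + 5 = 5.
Step 5. [(x + 3) + 5 = 5] peel the +5: subtract 5 from each side. So sub: x + 3 = 0.
Step 6. [x + 3 = 0] subtract 3: x sits inside (… + 3), so sub: x = -3.

Answer: x ∈ {-3}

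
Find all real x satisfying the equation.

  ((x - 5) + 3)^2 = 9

Step 1. [((x - 5) + 3)^2 = 9] √ both sides: 9 ≥ 0 gives two branches, so sqrt: (x - 5) + 3 = 3 or -3.
Step 2. [(x - 5) + 3 = 3 or -3] 3 comes off first (subtract 3) ⇒ sub: x - 5 = 0 or -6.
Step 3. [x - 5 = 0 or -6] the outer -5 inverts by adding 5, so sub: x = 5 or -1.

Answer: x ∈ {-1, 5}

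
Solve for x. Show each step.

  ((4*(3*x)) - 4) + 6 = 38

Step 1. [((4*(3*x)) - 4) + 6 = 38] the outer +6 inverts by subtracting 6 ⇒ sub: (4*(3*x)) - 4 = 32.
Step 2. [(4*(3*x)) - 4 = 32] 4 comes off first (add 4). So sub: 4*(3*x) = 36.
Step 3. [4*(3*x) = 36] 4·(inner) — divide through by 4. So div: 3*x = 9.
Step 4. [3*x = 9] leading coefficient 3: divide by 3, so div: x = 3.

Answer: x ∈ {3}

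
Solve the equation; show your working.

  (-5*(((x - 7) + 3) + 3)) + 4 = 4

Step 1. [(-5*(((x - 7) + 3) + 3)) + 4 = 4] the outer +4 inverts by subtracting 4, so sub: -5*(((x - 7) + 3) + 3) = 0.
Step 2. [-5*(((x - 7) + 3) + 3) = 0] -5·(inner) — divide through by -5, so div: ((x - 7) + 3) + 3 = 0.
Step 3. [((x - 7) + 3) + 3 = 0] the outer +3 inverts by subtracting 3 ⇒ sub: (x - 7) + 3 = -3.
Step 4. [(x - 7) + 3 = -3] +3 is outermost — subtract 3 both sides. So sub: x - 7 = -6.
Step 5. [x - 7 = -6] add 7: x sits inside (… - 7) ⇒ sub: x = 1.

Answer: x ∈ {1}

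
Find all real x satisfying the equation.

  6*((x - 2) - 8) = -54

Step 1. [6*((x - 2) - 8) = -54] LHS = 6·(…); ÷6 both sides. So div: (x - 2) - 8 = -9.
Step 2. [(x - 2) - 8 = -9] the outer -8 inverts by adding 8. So sub: x - 2 = -1.
Step 3. [x - 2 = -1] the outer -2 inverts by adding 2. So sub: x = 1.

Answer: x ∈ {1}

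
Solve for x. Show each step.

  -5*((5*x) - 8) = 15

Step 1. [-5*((5*x) - 8) = 15] LHS = -5·(…); ÷-5 both sides. So div: (5*x) - 8 = -3.
Step 2. [(5*x) - 8 = -3] peel the -8: add 8 from each side ⇒ sub: 5*x = 5.
Step 3. [5*x = 5] divide by the outer 5. So div: x = 1.

Answer: x ∈ {1}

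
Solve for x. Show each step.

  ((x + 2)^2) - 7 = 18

Step 1. [((x + 2)^2) - 7 = 18] peel the -7: add 7 from each side, so sub: (x + 2)^2 = 25.
Step 2. [(x + 2)^2 = 25] √ both sides: 25 ≥ 0 gives two branches, so sqrt: x + 2 = 5 or -5.
Step 3. [x + 2 = 5 or -5] 2 comes off first (subtract 2). So sub: x = 3 or -7.

Answer: x ∈ {-7, 3}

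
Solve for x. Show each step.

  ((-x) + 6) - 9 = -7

Step 1. [((-x) + 6) - 9 = -7] -9 is outermost — add 9 both sides ⇒ sub: (-x) + 6 = 2.
Step 2. [(-x) + 6 = 2] peel the +6: subtract 6 from each side ⇒ sub: -x = -4.
Step 3. [-x = -4] flip signs both sides. So neg: x = 4.

Answer: x ∈ {4}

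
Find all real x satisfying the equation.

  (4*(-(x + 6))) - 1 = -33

Step 1. [(4*(-(x + 6))) - 1 = -33] peel the -1: add 1 from each side. So sub: 4*(-(x + 6)) = -32.
Step 2. [4*(-(x + 6)) = -32] 4·(inner) — divide through by 4, so div: -(x + 6) = -8.
Step 3. [-(x + 6) = -8] LHS negated; negate both sides ⇒ neg: x + 6 = 8.
Step 4. [x + 6 = 8] subtract 6: x sits inside (… + 6) ⇒ sub: x = 2.

Answer: x ∈ {2}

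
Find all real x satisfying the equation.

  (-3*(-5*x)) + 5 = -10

Step 1. [(-3*(-5*x)) + 5 = -10] peel the +5: subtract 5 from each side, so sub: -3*(-5*x) = -15.
Step 2. [-3*(-5*x) = -15] -3 out front; divide by -3. So div: -5*x = 5.
Step 3. [-5*x = 5] -5·(inner) — divide through by -5, so div: x = -1.

Answer: x ∈ {-1}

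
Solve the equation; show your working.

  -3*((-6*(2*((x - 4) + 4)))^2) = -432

Step 1. [-3*((-6*(2*((x - 4) + 4)))^2) = -432] divide by the outer -3. So div: (-6*(2*((x - 4) + 4)))^2 = 144.
Step 2. [(-6*(2*((x - 4) + 4)))^2 = 144] 144 ≥ 0, LHS is (·)² — take ±√ ⇒ sqrt: -6*(2*((x - 4) + 4)) = 12 or -12.
Step 3. [-6*(2*((x - 4) + 4)) = 12 or -12] -6 out front; divide by -6, so div: 2*((x - 4) + 4) = -2 or 2.
Step 4. [2*((x - 4) + 4) = -2 or 2] 2·(inner) — divide through by 2, so div: (x - 4) + 4 = -1 or 1.
Step 5. [(x - 4) + 4 = -1 or 1] subtract 4: x sits inside (… + 4), so sub: x - 4 = -5 or -3.
Step 6. [x - 4 = -5 or -3] peel the -4: add 4 from each side ⇒ sub: x = -1 or 1.

Answer: x ∈ {-1, 1}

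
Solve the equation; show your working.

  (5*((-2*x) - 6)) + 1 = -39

Step 1. [(5*((-2*x) - 6)) + 1 = -39] 1 comes off first (subtract 1), so sub: 5*((-2*x) - 6) = -40.
Step 2. [5*((-2*x) - 6) = -40] 5 out front; divide by 5 ⇒ div: (-2*x) - 6 = -8.
Step 3. [(-2*x) - 6 = -8] -2 | LHS and -2 | -8: pull -2 out, so factor: x + 3 = 4.
Step 4. [x + 3 = 4] 3 comes off first (subtract 3) ⇒ sub: x = 1.

Answer: x ∈ {1}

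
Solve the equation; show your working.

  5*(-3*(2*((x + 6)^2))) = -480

Step 1. [5*(-3*(2*((x + 6)^2))) = -480] divide by the outer 5, so div: -3*(2*((x + 6)^2)) = -96.
Step 2. [-3*(2*((x + 6)^2)) = -96] divide by the outer -3. So div: 2*((x + 6)^2) = 32.
Step 3. [2*((x + 6)^2) = 32] 2·(inner) — divide through by 2 ⇒ div: (x + 6)^2 = 16.
Step 4. [(x + 6)^2 = 16] LHS squared, RHS 16 ≥ 0: apply √ (±) ⇒ sqrt: x + 6 = 4 or -4.
Step 5. [x + 6 = 4 or -4] subtract 6: x sits inside (… + 6). So sub: x = -2 or -10.

Answer: x ∈ {-10, -2}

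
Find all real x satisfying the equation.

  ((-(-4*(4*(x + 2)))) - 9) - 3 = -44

Step 1. [((-(-4*(4*(x + 2)))) - 9) - 3 = -44] the outer -3 inverts by adding 3, so sub: (-(-4*(4*(x + 2)))) - 9 = -41.
Step 2. [(-(-4*(4*(x + 2)))) - 9 = -41] add 9: x sits inside (… - 9) ⇒ sub: -(-4*(4*(x + 2))) = -32.
Step 3. [-(-4*(4*(x + 2))) = -32] leading − — multiply by −1. So neg: -4*(4*(x + 2)) = 32.
Step 4. [-4*(4*(x + 2)) = 32] divide by the outer -4, so div: 4*(x + 2) = -8.
Step 5. [4*(x + 2) = -8] divide by the outer 4, so div: x + 2 = -2.
Step 6. [x + 2 = -2] 2 comes off first (subtract 2), so sub: x = -4.

Answer: x ∈ {-4}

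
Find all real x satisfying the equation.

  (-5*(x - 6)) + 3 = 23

Step 1. [(-5*(x - 6)) + 3 = 23] +3 is outermost — subtract 3 both sides, so sub: -5*(x - 6) = 20.
Step 2. [-5*(x - 6) = 20] leading coefficient -5: divide by -5. So div: x - 6 = -4.
Step 3. [x - 6 = -4] add 6: x sits inside (… - 6) ⇒ sub: x = 2.

Answer: x ∈ {2}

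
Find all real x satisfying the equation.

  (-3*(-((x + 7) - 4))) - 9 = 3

Step 1. [(-3*(-((x + 7) - 4))) - 9 = 3] -3 divides every term; factor it out ⇒ factor: (-((x + 7) - 4)) + 3 = -1.
Step 2. [(-((x + 7) - 4)) + 3 = -1] the outer +3 inverts by subtracting 3. So sub: -((x + 7) - 4) = -4.
Step 3. [-((x + 7) - 4) = -4] LHS negated; negate both sides ⇒ neg: (x + 7) - 4 = 4.
Step 4. [(x + 7) - 4 = 4] 4 comes off first (add 4), so sub: x + 7 = 8.
Step 5. [x + 7 = 8] +7 is outermost — subtract 7 both sides, so sub: x = 1.

Answer: x ∈ {1}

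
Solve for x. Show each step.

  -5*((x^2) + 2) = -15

Step 1. [-5*((x^2) + 2) = -15] divide by the outer -5 ⇒ div: (x^2) + 2 = 3.
Step 2. [(x^2) + 2 = 3] peel the +2: subtract 2 from each side ⇒ sub: x^2 = 1.
Step 3. [x^2 = 1] √ both sides: 1 ≥ 0 gives two branches, so sqrt: x = 1 or -1.

Answer: x ∈ {-1, 1}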